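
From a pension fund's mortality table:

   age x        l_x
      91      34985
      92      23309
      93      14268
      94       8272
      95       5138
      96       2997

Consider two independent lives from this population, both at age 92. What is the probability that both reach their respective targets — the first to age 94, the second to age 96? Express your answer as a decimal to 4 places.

0.0456

p₁ = l_94/l_92 = 8272/23309 = 0.354884; p₂ = l_96/l_92 = 2997/23309 = 0.128577.
P(both) = p₁ × p₂ = 0.354884 × 0.128577 = 0.045630.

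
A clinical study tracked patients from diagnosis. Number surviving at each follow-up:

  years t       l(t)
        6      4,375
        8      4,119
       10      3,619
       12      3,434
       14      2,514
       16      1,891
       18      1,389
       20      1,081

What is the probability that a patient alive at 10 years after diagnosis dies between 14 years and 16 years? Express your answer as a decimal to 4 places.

0.1721

This is the probability of reaching 14 but not 16, conditional on being alive at 10: (l(14) − l(16)) / l(10).
= (2,514 − 1,891) / 3,619 = 623 / 3,619 = 0.172147.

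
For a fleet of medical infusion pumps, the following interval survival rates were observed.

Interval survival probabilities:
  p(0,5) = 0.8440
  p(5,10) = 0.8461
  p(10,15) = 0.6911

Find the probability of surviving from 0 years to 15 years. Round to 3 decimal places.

The overall survival probability is 0.8440 × 0.8461 × 0.6911.
= 0.493520.

0.494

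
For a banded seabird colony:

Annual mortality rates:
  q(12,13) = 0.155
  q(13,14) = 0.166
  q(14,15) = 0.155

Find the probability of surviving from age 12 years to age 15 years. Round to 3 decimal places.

0.595

Survival from 12 to 15 is the product of surviving each interval: (1 − 0.155) × (1 − 0.166) × (1 − 0.155).
= 0.845 × 0.834 × 0.845 = 0.595497.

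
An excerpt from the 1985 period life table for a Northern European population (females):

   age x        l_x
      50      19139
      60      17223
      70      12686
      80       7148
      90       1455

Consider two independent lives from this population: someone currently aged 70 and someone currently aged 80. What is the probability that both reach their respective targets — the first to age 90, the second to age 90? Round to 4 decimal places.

0.0233

p₁ = l_90/l_70 = 1455/12686 = 0.114693; p₂ = l_90/l_80 = 1455/7148 = 0.203553.
P(both) = p₁ × p₂ = 0.114693 × 0.203553 = 0.023346.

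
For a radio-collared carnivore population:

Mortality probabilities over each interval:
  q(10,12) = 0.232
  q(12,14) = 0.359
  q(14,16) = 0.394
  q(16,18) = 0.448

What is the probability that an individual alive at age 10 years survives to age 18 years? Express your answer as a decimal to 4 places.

Survival from 10 to 18 is the product of surviving each interval: (1 − 0.232) × (1 − 0.359) × (1 − 0.394) × (1 − 0.448).
= 0.768 × 0.641 × 0.606 × 0.552 = 0.164676.

0.1647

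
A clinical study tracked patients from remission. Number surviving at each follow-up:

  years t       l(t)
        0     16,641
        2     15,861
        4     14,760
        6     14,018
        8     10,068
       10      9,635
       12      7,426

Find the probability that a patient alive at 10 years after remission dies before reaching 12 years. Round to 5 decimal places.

P(die before 12 | alive at 10) = 1 − l(12)/l(10) = 1 − 7,426/9,635 = (2,209)/9,635 = 0.229268.

0.22927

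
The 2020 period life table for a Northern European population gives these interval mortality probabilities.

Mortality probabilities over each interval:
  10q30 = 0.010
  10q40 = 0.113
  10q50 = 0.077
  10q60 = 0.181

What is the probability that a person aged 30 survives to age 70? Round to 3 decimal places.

Chaining the interval survival probabilities: (1 − 0.010) × (1 − 0.113) × (1 − 0.077) × (1 − 0.181).
= 0.990 × 0.887 × 0.923 × 0.819 = 0.663811.

0.664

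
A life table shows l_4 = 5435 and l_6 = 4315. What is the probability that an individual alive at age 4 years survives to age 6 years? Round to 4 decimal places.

0.7939

The conditional survival probability is l_6/l_4 = 4315/5435 = 0.793928.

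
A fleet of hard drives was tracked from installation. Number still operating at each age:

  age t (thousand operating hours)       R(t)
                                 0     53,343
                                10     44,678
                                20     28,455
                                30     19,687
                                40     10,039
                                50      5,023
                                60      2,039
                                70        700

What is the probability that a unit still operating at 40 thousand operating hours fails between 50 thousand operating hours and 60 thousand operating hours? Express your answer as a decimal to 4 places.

0.2972

This is the probability of reaching 50 but not 60, conditional on being operational at 40: (R(50) − R(60)) / R(40).
= (5,023 − 2,039) / 10,039 = 2,984 / 10,039 = 0.297241.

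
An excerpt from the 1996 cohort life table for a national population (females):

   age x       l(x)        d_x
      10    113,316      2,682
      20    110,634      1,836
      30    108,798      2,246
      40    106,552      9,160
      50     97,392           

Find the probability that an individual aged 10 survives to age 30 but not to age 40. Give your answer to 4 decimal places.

0.0198

This is the probability of reaching 30 but not 40, conditional on being alive at 10: (l(30) − l(40)) / l(10).
= (108,798 − 106,552) / 113,316 = 2,246 / 113,316 = 0.019821.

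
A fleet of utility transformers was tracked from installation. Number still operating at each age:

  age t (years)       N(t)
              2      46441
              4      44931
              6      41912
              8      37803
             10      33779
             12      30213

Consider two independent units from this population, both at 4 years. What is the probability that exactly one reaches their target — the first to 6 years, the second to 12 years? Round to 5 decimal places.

0.35074

p₁ = N(6)/N(4) = 41912/44931 = 0.932808; p₂ = N(12)/N(4) = 30213/44931 = 0.672431.
P(exactly one) = p₁(1−p₂) + (1−p₁)p₂ = 0.305559 + 0.045182 = 0.350741.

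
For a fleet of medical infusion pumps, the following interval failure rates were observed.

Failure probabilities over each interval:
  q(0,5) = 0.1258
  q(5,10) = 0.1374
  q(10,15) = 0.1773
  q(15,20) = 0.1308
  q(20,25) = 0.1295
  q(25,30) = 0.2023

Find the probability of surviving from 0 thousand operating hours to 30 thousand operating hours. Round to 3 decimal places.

0.374

Chaining the interval survival probabilities: (1 − 0.1258) × (1 − 0.1374) × (1 − 0.1773) × (1 − 0.1308) × (1 − 0.1295) × (1 − 0.2023).
= 0.8742 × 0.8626 × 0.8227 × 0.8692 × 0.8705 × 0.7977 = 0.374447.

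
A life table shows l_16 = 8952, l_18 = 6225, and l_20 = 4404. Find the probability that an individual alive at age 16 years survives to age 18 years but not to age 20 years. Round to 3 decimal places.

0.203

This is the probability of reaching 18 but not 20, conditional on being alive at 16: (l_18 − l_20) / l_16.
= (6225 − 4404) / 8952 = 1821 / 8952 = 0.203418.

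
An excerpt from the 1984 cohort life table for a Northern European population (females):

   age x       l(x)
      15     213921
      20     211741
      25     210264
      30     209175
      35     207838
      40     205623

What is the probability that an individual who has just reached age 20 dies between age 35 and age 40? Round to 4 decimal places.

0.0105

This is the probability of reaching 35 but not 40, conditional on being alive at 20: (l(35) − l(40)) / l(20).
= (207838 − 205623) / 211741 = 2215 / 211741 = 0.010461.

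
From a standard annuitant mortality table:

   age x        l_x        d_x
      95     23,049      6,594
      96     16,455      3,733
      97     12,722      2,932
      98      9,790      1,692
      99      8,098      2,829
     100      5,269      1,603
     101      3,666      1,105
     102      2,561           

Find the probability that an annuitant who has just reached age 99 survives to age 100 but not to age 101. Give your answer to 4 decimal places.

0.1980

This is the probability of reaching 100 but not 101, conditional on being alive at 99: (l_100 − l_101) / l_99.
= (5,269 − 3,666) / 8,098 = 1,603 / 8,098 = 0.197950.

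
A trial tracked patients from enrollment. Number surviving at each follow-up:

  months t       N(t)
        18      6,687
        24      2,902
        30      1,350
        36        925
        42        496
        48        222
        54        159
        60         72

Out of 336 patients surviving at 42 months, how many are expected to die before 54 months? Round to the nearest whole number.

228

The relevant probability is 1 − 159/496 = 0.679435.
Expected number = 336 × 0.679435 = 228.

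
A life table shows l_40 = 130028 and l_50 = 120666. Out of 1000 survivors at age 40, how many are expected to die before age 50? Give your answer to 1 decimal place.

72.0

The relevant probability is 1 − 120666/130028 = 0.072000.
Expected number = 1000 × 0.072000 = 72.0.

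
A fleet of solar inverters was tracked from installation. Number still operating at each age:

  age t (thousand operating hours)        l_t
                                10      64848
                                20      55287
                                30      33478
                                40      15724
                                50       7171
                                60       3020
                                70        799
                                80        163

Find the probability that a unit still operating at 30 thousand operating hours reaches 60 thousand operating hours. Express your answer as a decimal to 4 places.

The conditional survival probability is l_60/l_30 = 3020/33478 = 0.090208.

0.0902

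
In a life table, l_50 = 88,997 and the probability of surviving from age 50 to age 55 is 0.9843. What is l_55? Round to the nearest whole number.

87600

l_55 = l_50 × p = 88,997 × 0.9843 = 87600.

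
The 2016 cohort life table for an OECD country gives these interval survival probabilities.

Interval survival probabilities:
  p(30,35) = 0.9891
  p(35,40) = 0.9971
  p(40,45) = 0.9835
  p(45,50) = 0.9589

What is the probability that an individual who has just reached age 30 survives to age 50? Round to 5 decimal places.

The overall survival probability is 0.9891 × 0.9971 × 0.9835 × 0.9589.
= 0.930093.

0.93009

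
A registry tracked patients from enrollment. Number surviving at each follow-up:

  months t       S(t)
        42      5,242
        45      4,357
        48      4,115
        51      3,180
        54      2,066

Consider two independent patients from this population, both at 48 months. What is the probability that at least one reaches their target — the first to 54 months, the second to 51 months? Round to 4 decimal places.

p₁ = S(54)/S(48) = 2,066/4,115 = 0.502066; p₂ = S(51)/S(48) = 3,180/4,115 = 0.772783.
P(at least one) = 1 − (1−p₁)(1−p₂) = 1 − 0.497934 × 0.227217 = 0.886861.

0.8869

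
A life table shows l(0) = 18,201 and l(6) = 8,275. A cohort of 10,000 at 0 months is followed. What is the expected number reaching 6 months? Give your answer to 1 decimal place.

The relevant probability is 8,275/18,201 = 0.454645.
Expected number = 10,000 × 0.454645 = 4546.5.

4546.5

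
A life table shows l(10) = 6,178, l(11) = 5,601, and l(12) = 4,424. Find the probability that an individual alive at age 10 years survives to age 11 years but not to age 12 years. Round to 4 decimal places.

This is the probability of reaching 11 but not 12, conditional on being alive at 10: (l(11) − l(12)) / l(10).
= (5,601 − 4,424) / 6,178 = 1,177 / 6,178 = 0.190515.

0.1905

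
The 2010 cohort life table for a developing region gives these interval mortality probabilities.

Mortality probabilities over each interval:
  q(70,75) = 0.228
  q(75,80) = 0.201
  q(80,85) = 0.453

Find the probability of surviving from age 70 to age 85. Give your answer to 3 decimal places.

0.337

P(survive 70→85) = (1 − 0.228) × (1 − 0.201) × (1 − 0.453).
= 0.772 × 0.799 × 0.547 = 0.337405.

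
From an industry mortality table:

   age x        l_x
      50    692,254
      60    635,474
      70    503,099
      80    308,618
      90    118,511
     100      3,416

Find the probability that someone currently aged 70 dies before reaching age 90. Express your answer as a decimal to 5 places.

0.76444

P(die before 90 | alive at 70) = 1 − l_90/l_70 = 1 − 118,511/503,099 = (384,588)/503,099 = 0.764438.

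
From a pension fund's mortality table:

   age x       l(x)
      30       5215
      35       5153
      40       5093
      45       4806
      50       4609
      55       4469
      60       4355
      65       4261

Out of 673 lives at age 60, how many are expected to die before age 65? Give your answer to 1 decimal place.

The relevant probability is 1 − 4261/4355 = 0.021584.
Expected number = 673 × 0.021584 = 14.5.

14.5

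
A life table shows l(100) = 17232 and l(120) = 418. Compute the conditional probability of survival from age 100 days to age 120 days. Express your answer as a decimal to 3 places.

0.024

The conditional survival probability is l(120)/l(100) = 418/17232 = 0.024257.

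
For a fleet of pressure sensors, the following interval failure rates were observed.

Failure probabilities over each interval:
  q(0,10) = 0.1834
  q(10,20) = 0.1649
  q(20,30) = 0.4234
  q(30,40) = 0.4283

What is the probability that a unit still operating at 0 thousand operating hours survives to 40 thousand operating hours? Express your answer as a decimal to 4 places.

0.2248

Survival from 0 to 40 is the product of surviving each interval: (1 − 0.1834) × (1 − 0.1649) × (1 − 0.4234) × (1 − 0.4283).
= 0.8166 × 0.8351 × 0.5766 × 0.5717 = 0.224797.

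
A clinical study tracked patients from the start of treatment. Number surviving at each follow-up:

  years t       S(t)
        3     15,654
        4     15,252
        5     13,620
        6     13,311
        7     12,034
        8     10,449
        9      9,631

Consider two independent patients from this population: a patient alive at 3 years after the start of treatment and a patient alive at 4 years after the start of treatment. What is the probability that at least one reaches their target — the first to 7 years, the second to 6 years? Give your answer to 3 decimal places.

p₁ = S(7)/S(3) = 12,034/15,654 = 0.768749; p₂ = S(6)/S(4) = 13,311/15,252 = 0.872738.
P(at least one) = 1 − (1−p₁)(1−p₂) = 1 − 0.231251 × 0.127262 = 0.970571.

0.971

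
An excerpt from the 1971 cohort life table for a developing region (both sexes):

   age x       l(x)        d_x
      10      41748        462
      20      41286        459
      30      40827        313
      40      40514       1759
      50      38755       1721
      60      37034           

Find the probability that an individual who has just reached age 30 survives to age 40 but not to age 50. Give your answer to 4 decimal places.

This is the probability of reaching 40 but not 50, conditional on being alive at 30: (l(40) − l(50)) / l(30).
= (40514 − 38755) / 40827 = 1759 / 40827 = 0.043084.

0.0431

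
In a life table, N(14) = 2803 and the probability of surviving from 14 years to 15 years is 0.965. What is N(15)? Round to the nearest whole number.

N(15) = N(14) × p = 2803 × 0.965 = 2705.

2705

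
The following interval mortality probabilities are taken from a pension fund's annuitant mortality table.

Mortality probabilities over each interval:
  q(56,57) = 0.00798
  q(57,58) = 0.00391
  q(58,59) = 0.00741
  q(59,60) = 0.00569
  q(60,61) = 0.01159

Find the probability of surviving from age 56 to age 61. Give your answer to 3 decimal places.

Chaining the interval survival probabilities: (1 − 0.00798) × (1 − 0.00391) × (1 − 0.00741) × (1 − 0.00569) × (1 − 0.01159).
= 0.99202 × 0.99609 × 0.99259 × 0.99431 × 0.98841 = 0.963935.

0.964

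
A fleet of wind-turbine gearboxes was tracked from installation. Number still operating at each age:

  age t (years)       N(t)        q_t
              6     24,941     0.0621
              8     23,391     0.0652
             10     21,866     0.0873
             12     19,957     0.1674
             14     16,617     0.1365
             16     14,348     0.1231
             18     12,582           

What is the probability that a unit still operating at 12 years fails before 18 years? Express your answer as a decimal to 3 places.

0.370

P(fail before 18 | operational at 12) = 1 − N(18)/N(12) = 1 − 12,582/19,957 = (7,375)/19,957 = 0.369545.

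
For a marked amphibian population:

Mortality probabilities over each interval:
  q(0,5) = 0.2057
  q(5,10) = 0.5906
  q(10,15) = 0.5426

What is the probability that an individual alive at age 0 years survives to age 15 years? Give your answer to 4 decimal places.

P(survive 0→15) = (1 − 0.2057) × (1 − 0.5906) × (1 − 0.5426).
= 0.7943 × 0.4094 × 0.4574 = 0.148740.

0.1487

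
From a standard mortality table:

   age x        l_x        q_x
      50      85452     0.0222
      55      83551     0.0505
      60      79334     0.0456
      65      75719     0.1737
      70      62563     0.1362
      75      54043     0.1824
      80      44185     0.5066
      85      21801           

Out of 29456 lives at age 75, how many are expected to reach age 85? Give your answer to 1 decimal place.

The relevant probability is 21801/54043 = 0.403401.
Expected number = 29456 × 0.403401 = 11882.6.

11882.6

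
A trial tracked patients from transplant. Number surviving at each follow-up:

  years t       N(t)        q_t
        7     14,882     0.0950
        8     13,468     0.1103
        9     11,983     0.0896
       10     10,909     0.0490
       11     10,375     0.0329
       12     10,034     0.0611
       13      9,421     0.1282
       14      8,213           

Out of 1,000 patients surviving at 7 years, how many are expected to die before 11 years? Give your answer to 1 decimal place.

The relevant probability is 1 − 10,375/14,882 = 0.302849.
Expected number = 1,000 × 0.302849 = 302.8.

302.8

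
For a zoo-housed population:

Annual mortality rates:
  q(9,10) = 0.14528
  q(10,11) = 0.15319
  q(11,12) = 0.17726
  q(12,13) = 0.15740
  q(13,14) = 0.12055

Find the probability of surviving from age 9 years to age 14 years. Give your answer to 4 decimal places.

Survival from 9 to 14 is the product of surviving each interval: (1 − 0.14528) × (1 − 0.15319) × (1 − 0.17726) × (1 − 0.15740) × (1 − 0.12055).
= 0.85472 × 0.84681 × 0.82274 × 0.84260 × 0.87945 = 0.441271.

0.4413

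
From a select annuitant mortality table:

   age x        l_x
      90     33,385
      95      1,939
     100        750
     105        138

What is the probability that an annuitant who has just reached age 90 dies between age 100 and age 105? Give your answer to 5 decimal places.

We want 10|5q90 = (l_100 − l_105)/l_90.
This is the probability of reaching 100 but not 105, conditional on being alive at 90: (l_100 − l_105) / l_90.
= (750 − 138) / 33,385 = 612 / 33,385 = 0.018332.

0.01833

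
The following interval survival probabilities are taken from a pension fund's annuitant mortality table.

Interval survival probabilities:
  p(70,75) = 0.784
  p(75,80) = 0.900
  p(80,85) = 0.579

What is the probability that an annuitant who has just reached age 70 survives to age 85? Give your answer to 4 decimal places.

P(survive 70→85) = 0.784 × 0.900 × 0.579.
= 0.408542.

0.4085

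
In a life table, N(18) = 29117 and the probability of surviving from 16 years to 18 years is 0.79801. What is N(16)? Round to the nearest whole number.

N(16) = N(18) / p = 29117 / 0.79801 = 36487.

36487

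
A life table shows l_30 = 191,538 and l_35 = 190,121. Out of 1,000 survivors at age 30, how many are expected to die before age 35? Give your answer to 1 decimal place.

The relevant probability is 1 − 190,121/191,538 = 0.007398.
Expected number = 1,000 × 0.007398 = 7.4.

7.4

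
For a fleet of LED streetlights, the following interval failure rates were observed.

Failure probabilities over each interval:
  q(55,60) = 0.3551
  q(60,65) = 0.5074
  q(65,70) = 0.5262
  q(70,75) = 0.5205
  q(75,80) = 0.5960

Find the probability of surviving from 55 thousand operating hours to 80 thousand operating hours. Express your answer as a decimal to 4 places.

Survival from 55 to 80 is the product of surviving each interval: (1 − 0.3551) × (1 − 0.5074) × (1 − 0.5262) × (1 − 0.5205) × (1 − 0.5960).
= 0.6449 × 0.4926 × 0.4738 × 0.4795 × 0.4040 = 0.029158.

0.0292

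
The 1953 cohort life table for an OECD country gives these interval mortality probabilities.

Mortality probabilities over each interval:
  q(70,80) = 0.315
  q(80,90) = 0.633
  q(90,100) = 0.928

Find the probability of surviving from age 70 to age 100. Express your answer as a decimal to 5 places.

Survival from 70 to 100 is the product of surviving each interval: (1 − 0.315) × (1 − 0.633) × (1 − 0.928).
= 0.685 × 0.367 × 0.072 = 0.018100.

0.01810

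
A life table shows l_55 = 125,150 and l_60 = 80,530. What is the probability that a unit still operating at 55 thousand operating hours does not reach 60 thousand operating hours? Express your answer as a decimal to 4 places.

0.3565

P(fail before 60 | operational at 55) = 1 − l_60/l_55 = 1 − 80,530/125,150 = (44,620)/125,150 = 0.356532.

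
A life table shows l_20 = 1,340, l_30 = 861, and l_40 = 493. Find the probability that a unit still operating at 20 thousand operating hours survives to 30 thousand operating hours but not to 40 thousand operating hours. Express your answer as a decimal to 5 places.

0.27463

This is the probability of reaching 30 but not 40, conditional on being operational at 20: (l_30 − l_40) / l_20.
= (861 − 493) / 1,340 = 368 / 1,340 = 0.274627.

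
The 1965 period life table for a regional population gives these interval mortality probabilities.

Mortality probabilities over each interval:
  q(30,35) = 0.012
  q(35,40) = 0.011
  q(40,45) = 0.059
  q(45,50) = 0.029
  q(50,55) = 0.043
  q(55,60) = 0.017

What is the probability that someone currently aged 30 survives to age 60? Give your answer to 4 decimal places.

0.8399

P(survive 30→60) = (1 − 0.012) × (1 − 0.011) × (1 − 0.059) × (1 − 0.029) × (1 − 0.043) × (1 − 0.017).
= 0.988 × 0.989 × 0.941 × 0.971 × 0.957 × 0.983 = 0.839900.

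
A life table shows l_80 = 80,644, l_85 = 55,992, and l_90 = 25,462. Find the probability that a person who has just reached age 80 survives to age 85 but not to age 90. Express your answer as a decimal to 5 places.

We want 5|5q80 = (l_85 − l_90)/l_80.
This is the probability of reaching 85 but not 90, conditional on being alive at 80: (l_85 − l_90) / l_80.
= (55,992 − 25,462) / 80,644 = 30,530 / 80,644 = 0.378577.

0.37858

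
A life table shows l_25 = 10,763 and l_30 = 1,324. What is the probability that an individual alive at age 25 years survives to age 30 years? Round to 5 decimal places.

0.12301

The conditional survival probability is l_30/l_25 = 1,324/10,763 = 0.123014.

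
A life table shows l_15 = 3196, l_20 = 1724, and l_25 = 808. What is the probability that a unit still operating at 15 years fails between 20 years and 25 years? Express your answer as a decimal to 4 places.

0.2866

This is the probability of reaching 20 but not 25, conditional on being operational at 15: (l_20 − l_25) / l_15.
= (1724 − 808) / 3196 = 916 / 3196 = 0.286608.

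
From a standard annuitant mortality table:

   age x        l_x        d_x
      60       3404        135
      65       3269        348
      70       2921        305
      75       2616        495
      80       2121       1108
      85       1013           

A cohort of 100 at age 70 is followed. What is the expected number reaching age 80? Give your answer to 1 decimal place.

72.6

The relevant probability is 2121/2921 = 0.726121.
Expected number = 100 × 0.726121 = 72.6.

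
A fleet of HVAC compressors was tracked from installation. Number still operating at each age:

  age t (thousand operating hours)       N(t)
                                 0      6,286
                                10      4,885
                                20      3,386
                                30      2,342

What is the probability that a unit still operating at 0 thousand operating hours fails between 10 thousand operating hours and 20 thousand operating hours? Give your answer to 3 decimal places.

This is the probability of reaching 10 but not 20, conditional on being operational at 0: (N(10) − N(20)) / N(0).
= (4,885 − 3,386) / 6,286 = 1,499 / 6,286 = 0.238466.

0.238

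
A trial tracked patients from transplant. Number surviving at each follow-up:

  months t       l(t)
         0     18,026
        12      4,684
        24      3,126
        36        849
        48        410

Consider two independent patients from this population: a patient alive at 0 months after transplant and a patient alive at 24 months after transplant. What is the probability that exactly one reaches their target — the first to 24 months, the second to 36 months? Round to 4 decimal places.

p₁ = l(24)/l(0) = 3,126/18,026 = 0.173416; p₂ = l(36)/l(24) = 849/3,126 = 0.271593.
P(exactly one) = p₁(1−p₂) + (1−p₁)p₂ = 0.126317 + 0.224494 = 0.350812.

0.3508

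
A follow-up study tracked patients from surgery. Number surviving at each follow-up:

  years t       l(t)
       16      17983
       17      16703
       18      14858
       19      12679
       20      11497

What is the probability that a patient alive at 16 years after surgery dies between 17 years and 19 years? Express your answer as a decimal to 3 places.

0.224

This is the probability of reaching 17 but not 19, conditional on being alive at 16: (l(17) − l(19)) / l(16).
= (16703 − 12679) / 17983 = 4024 / 17983 = 0.223767.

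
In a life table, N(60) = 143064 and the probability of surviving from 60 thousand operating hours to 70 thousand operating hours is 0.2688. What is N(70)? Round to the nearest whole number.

38456

N(70) = N(60) × p = 143064 × 0.2688 = 38456.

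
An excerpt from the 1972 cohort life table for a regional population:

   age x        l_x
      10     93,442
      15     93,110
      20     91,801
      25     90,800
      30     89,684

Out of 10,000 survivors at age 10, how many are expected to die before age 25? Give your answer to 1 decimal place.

The relevant probability is 1 − 90,800/93,442 = 0.028274.
Expected number = 10,000 × 0.028274 = 282.7.

282.7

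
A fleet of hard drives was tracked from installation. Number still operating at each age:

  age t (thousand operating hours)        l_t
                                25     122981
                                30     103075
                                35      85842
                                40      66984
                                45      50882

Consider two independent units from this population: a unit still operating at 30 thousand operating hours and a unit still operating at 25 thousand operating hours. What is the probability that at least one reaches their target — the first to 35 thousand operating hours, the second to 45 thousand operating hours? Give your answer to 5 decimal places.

0.90198

p₁ = l_35/l_30 = 85842/103075 = 0.832811; p₂ = l_45/l_25 = 50882/122981 = 0.413739.
P(at least one) = 1 − (1−p₁)(1−p₂) = 1 − 0.167189 × 0.586261 = 0.901984.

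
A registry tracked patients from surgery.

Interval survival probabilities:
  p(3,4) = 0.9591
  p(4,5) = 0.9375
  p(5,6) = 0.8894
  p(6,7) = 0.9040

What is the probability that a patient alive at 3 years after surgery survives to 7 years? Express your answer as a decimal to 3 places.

0.723

Survival from 3 to 7 is the product of surviving each interval: 0.9591 × 0.9375 × 0.8894 × 0.9040.
= 0.722937.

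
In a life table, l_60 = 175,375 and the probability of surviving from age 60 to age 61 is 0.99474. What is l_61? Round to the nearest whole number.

l_61 = l_60 × p = 175,375 × 0.99474 = 174453.

174453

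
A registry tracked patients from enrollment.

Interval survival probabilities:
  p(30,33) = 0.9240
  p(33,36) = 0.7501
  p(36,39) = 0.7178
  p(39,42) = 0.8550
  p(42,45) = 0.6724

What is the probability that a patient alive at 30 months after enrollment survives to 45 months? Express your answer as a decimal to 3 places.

0.286

Chaining the interval survival probabilities: 0.9240 × 0.7501 × 0.7178 × 0.8550 × 0.6724.
= 0.286015.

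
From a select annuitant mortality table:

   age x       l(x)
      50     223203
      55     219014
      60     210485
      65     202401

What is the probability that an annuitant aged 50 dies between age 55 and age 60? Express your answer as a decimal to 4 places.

0.0382

This is the probability of reaching 55 but not 60, conditional on being alive at 50: (l(55) − l(60)) / l(50).
= (219014 − 210485) / 223203 = 8529 / 223203 = 0.038212.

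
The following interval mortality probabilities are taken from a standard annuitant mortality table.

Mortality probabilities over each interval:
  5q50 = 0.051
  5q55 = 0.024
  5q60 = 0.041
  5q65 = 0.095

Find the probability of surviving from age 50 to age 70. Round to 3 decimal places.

0.804

Chaining the interval survival probabilities: (1 − 0.051) × (1 − 0.024) × (1 − 0.041) × (1 − 0.095).
= 0.949 × 0.976 × 0.959 × 0.905 = 0.803865.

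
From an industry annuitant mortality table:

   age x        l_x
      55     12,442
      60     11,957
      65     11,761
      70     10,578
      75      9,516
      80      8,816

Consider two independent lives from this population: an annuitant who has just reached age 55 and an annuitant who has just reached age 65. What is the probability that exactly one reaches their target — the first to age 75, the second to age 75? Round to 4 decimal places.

p₁ = l_75/l_55 = 9,516/12,442 = 0.764829; p₂ = l_75/l_65 = 9,516/11,761 = 0.809115.
P(exactly one) = p₁(1−p₂) + (1−p₁)p₂ = 0.145994 + 0.190280 = 0.336275.

0.3363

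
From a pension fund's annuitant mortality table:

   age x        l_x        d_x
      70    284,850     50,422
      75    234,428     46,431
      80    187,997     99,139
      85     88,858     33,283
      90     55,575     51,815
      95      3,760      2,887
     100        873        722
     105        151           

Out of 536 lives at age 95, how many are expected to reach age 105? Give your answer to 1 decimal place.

The relevant probability is 151/3,760 = 0.040160.
Expected number = 536 × 0.040160 = 21.5.

21.5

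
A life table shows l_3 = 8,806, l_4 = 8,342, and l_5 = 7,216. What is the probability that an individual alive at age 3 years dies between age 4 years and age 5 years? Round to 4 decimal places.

This is the probability of reaching 4 but not 5, conditional on being alive at 3: (l_4 − l_5) / l_3.
= (8,342 − 7,216) / 8,806 = 1,126 / 8,806 = 0.127867.

0.1279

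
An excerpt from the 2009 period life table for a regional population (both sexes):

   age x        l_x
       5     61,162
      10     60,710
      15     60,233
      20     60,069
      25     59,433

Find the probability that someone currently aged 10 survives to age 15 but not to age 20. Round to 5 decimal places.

We want 5|5q10 = (l_15 − l_20)/l_10.
This is the probability of reaching 15 but not 20, conditional on being alive at 10: (l_15 − l_20) / l_10.
= (60,233 − 60,069) / 60,710 = 164 / 60,710 = 0.002701.

0.00270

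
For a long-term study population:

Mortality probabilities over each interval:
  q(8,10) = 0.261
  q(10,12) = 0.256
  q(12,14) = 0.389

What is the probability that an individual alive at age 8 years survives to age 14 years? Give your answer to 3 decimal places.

P(survive 8→14) = (1 − 0.261) × (1 − 0.256) × (1 − 0.389).
= 0.739 × 0.744 × 0.611 = 0.335938.

0.336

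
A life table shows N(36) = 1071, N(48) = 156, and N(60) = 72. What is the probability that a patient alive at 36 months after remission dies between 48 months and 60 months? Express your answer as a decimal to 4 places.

0.0784

This is the probability of reaching 48 but not 60, conditional on being alive at 36: (N(48) − N(60)) / N(36).
= (156 − 72) / 1071 = 84 / 1071 = 0.078431.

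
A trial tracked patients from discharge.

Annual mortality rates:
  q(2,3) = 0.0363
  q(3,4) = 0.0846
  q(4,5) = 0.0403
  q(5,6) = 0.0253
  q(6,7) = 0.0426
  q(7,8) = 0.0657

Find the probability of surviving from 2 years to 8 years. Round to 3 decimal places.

0.738

P(survive 2→8) = (1 − 0.0363) × (1 − 0.0846) × (1 − 0.0403) × (1 − 0.0253) × (1 − 0.0426) × (1 − 0.0657).
= 0.9637 × 0.9154 × 0.9597 × 0.9747 × 0.9574 × 0.9343 = 0.738140.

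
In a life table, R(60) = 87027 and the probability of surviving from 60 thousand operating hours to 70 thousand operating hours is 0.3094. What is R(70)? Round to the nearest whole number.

R(70) = R(60) × p = 87027 × 0.3094 = 26926.

26926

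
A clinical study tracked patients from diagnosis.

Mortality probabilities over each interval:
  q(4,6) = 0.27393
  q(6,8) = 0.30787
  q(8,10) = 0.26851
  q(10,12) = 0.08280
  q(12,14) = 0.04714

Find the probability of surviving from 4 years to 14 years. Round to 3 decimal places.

Survival from 4 to 14 is the product of surviving each interval: (1 − 0.27393) × (1 − 0.30787) × (1 − 0.26851) × (1 − 0.08280) × (1 − 0.04714).
= 0.72607 × 0.69213 × 0.73149 × 0.91720 × 0.95286 = 0.321268.

0.321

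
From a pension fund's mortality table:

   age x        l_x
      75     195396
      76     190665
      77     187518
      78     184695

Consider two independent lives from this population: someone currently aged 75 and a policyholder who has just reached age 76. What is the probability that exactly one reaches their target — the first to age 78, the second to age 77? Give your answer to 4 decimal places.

0.0695

p₁ = l_78/l_75 = 184695/195396 = 0.945234; p₂ = l_77/l_76 = 187518/190665 = 0.983495.
P(exactly one) = p₁(1−p₂) + (1−p₁)p₂ = 0.015601 + 0.053862 = 0.069463.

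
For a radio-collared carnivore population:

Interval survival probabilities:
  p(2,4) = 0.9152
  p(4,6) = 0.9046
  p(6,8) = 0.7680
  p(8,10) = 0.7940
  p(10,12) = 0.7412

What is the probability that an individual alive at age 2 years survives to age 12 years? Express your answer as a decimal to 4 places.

The overall survival probability is 0.9152 × 0.9046 × 0.7680 × 0.7940 × 0.7412.
= 0.374188.

0.3742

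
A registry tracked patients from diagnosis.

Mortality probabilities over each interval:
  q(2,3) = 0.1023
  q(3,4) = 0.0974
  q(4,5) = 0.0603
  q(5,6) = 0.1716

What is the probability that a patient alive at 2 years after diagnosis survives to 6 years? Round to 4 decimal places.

The overall survival probability is (1 − 0.1023) × (1 − 0.0974) × (1 − 0.0603) × (1 − 0.1716).
= 0.8977 × 0.9026 × 0.9397 × 0.8284 = 0.630748.

0.6307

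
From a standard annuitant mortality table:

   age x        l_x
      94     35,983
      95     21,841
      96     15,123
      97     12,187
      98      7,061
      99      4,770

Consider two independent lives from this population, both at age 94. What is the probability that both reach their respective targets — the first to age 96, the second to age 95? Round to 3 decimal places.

0.255

p₁ = l_96/l_94 = 15,123/35,983 = 0.420282; p₂ = l_95/l_94 = 21,841/35,983 = 0.606981.
P(both) = p₁ × p₂ = 0.420282 × 0.606981 = 0.255103.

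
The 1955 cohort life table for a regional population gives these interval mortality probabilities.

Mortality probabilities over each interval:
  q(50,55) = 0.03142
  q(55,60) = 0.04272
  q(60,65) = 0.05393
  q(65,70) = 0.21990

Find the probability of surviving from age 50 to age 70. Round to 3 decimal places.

Survival from 50 to 70 is the product of surviving each interval: (1 − 0.03142) × (1 − 0.04272) × (1 − 0.05393) × (1 − 0.21990).
= 0.96858 × 0.95728 × 0.94607 × 0.78010 = 0.684302.

0.684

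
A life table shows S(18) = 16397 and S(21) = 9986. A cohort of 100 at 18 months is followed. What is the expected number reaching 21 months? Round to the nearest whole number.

The relevant probability is 9986/16397 = 0.609014.
Expected number = 100 × 0.609014 = 61.

61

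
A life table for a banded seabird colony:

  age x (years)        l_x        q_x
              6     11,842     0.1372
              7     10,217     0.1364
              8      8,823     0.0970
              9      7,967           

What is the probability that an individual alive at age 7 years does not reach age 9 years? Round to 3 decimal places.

P(die before 9 | alive at 7) = 1 − l_9/l_7 = 1 − 7,967/10,217 = (2,250)/10,217 = 0.220221.

0.220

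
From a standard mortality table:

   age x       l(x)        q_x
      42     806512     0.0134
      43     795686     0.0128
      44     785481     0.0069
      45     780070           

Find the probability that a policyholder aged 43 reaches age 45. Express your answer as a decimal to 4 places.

The conditional survival probability is l(45)/l(43) = 780070/795686 = 0.980374.

0.9804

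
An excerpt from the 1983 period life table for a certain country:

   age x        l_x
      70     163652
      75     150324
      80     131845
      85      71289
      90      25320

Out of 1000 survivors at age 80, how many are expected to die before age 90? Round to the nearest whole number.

The relevant probability is 1 − 25320/131845 = 0.807956.
Expected number = 1000 × 0.807956 = 808.

808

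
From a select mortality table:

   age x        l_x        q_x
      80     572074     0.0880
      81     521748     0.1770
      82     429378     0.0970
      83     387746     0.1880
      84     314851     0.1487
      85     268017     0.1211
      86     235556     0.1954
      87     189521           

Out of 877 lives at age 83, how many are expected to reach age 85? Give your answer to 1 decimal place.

606.2

The relevant probability is 268017/387746 = 0.691218.
Expected number = 877 × 0.691218 = 606.2.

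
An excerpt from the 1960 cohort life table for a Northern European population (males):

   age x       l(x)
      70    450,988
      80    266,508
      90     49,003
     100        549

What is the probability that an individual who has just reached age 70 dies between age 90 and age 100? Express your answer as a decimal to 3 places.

0.107

This is the probability of reaching 90 but not 100, conditional on being alive at 70: (l(90) − l(100)) / l(70).
= (49,003 − 549) / 450,988 = 48,454 / 450,988 = 0.107440.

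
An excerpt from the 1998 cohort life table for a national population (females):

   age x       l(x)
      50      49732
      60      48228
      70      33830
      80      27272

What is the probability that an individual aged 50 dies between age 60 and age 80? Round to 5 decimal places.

0.42138

This is the probability of reaching 60 but not 80, conditional on being alive at 50: (l(60) − l(80)) / l(50).
= (48228 − 27272) / 49732 = 20956 / 49732 = 0.421379.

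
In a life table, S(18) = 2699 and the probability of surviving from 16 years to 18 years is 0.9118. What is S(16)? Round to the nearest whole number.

2960

S(16) = S(18) / p = 2699 / 0.9118 = 2960.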